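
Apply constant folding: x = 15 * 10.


15 * 10 = 150 at compile time
Optimized: x = 150


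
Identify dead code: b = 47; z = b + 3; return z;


b is read by z's definition; z is returned
No dead code


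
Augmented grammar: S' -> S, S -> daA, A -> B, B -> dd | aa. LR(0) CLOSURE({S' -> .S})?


Start: S' -> .S
For each item with dot before a nonterminal B, add B -> .γ for every B-production
Closure: [S' -> .S, S -> .daA]


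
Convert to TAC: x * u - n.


Break into single-operator statements:
t1 = x * u
t2 = t1 - n


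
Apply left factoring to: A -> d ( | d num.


Common prefix: 'd'
Factored: A -> d A', A' -> ( | num


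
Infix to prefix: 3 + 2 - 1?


left-to-right (same/higher precedence on left): tree is (- (+ 3 2) 1)
Prefix: - + 3 2 1


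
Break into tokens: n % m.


Scan left to right, longest-match per lexeme
Tokens: ID(n), OP(%), ID(m)


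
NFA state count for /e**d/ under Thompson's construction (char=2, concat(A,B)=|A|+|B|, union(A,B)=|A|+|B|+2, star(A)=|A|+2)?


Syntax tree has 2 char leaf(s), 0 union(s), 2 star(s)
chars contribute 2×2 = 4; each union adds +2; each star adds +2
Total: 4 + 0 + 4 = 8 states


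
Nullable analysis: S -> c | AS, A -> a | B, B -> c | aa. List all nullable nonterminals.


A nonterminal is nullable iff some alternative derives ε (directly, or every symbol in it is nullable)
Nullable: {}


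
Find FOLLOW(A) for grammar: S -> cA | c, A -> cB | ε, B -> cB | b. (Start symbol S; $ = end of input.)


$ ∈ FOLLOW(S). For each A -> αBβ: add FIRST(β)\{ε} to FOLLOW(B); if β nullable, add FOLLOW(A).
FOLLOW(A) = {$}


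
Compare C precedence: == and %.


'%' is multiplicative (level 10); '==' is equality (level 6)
Higher level binds tighter
'%' has higher precedence than '=='


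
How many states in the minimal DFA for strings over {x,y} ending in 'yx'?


Track the longest suffix of input matching a prefix of 'yx': 3 classes (prefixes of length 0..2)
Minimal DFA: 3 states


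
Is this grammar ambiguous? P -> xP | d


right-linear, alternatives start with distinct terminals 'x' vs 'd': unique leftmost derivation
Unambiguous


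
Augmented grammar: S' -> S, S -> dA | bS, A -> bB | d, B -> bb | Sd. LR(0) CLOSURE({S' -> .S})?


Start: S' -> .S
For each item with dot before a nonterminal B, add B -> .γ for every B-production
Closure: [S' -> .S, S -> .dA, S -> .bS]


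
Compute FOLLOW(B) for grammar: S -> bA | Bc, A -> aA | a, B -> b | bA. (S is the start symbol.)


$ ∈ FOLLOW(S). For each A -> αBβ: add FIRST(β)\{ε} to FOLLOW(B); if β nullable, add FOLLOW(A).
FOLLOW(B) = {c}


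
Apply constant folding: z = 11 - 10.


11 - 10 = 1 at compile time
Optimized: z = 1


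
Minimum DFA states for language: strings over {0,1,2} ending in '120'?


Track the longest suffix of input matching a prefix of '120': 4 classes (prefixes of length 0..3)
Minimal DFA: 4 states


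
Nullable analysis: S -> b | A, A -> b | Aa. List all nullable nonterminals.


A nonterminal is nullable iff some alternative derives ε (directly, or every symbol in it is nullable)
Nullable: {}


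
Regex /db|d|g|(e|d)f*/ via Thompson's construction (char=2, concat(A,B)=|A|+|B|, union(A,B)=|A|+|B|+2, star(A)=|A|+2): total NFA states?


Syntax tree has 7 char leaf(s), 4 union(s), 1 star(s)
chars contribute 7×2 = 14; each union adds +2; each star adds +2
Total: 14 + 8 + 2 = 24 states


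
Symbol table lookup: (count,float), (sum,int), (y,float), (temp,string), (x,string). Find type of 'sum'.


Lookup 'sum' → type int


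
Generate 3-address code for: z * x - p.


Break into single-operator statements:
t1 = z * x
t2 = t1 - p


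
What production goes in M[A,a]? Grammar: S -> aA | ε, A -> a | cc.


For [A, a]: 'a' ∈ FIRST(a)
Entry: A -> a


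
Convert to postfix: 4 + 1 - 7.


Left to right (same or higher precedence on left)
Postfix: 4 1 + 7 -


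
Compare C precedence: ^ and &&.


'^' is bitwise XOR (level 4); '&&' is logical AND (level 2)
Higher level binds tighter
'^' has higher precedence than '&&'


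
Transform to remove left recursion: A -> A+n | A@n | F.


Left-recursive alternatives: A+n, A@n; non-recursive: F
Introduce A': A -> FA', A' -> +nA' | @nA' | ε


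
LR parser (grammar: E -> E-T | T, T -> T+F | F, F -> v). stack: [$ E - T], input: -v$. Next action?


handle 'E-T' on top; lookahead ∈ FOLLOW(E) = {-, $}
Action: reduce (E -> E-T)


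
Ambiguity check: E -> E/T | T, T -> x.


precedence layered via separate nonterminal T: deterministic
Unambiguous


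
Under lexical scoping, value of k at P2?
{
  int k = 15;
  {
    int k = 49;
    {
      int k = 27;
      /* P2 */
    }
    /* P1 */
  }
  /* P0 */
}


k declared in the same block as P2
k = 27


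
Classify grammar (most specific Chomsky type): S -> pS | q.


Right-linear: every RHS is a terminal or a terminal followed by one nonterminal
Classification: Type 3 (Regular)


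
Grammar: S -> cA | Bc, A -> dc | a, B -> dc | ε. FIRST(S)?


Per alternative of S: FIRST(cA) = {c}; FIRST(Bc) = {c, d}
FIRST(S) = {c, d}


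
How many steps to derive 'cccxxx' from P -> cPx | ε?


Derivation: P => cPx => ccPxx => cccPxxx => cccxxx
Steps: 4


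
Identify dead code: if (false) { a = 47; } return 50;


condition is constant false, so the whole block is unreachable
Dead: 'if (false) { a = 47; }'


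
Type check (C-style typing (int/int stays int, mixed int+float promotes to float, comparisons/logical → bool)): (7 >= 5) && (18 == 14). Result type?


Operand types: bool && bool
Rule: logical operators take bool operands and yield bool
Result type: bool


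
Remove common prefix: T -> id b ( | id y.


Common prefix: 'id'
Factored: T -> id T', T' -> b ( | y


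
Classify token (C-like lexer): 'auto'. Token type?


Pattern: reserved word
Type: KEYWORD


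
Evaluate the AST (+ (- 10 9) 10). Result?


Evaluate inner: (- 10 9) = 1
Evaluate root: (+ 1 10) = 11
Result: 11


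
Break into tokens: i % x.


Scan left to right, longest-match per lexeme
Tokens: ID(i), OP(%), ID(x)


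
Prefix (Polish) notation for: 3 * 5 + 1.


left-to-right (same/higher precedence on left): tree is (+ (* 3 5) 1)
Prefix: + * 3 5 1


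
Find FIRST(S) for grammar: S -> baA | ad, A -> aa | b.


Per alternative of S: FIRST(baA) = {b}; FIRST(ad) = {a}
FIRST(S) = {a, b}


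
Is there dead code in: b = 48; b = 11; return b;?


first assignment to b is overwritten before any read
Dead: 'b = 48'


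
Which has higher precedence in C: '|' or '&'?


'&' is bitwise AND (level 5); '|' is bitwise OR (level 3)
Higher level binds tighter
'&' has higher precedence than '|'


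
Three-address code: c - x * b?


Break into single-operator statements:
t1 = x * b
t2 = c - t1


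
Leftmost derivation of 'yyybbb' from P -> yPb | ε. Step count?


Derivation: P => yPb => yyPbb => yyyPbbb => yyybbb
Steps: 4


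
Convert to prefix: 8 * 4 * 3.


left-to-right (same/higher precedence on left): tree is (* (* 8 4) 3)
Prefix: * * 8 4 3


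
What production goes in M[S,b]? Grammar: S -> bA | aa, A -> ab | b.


For [S, b]: 'b' ∈ FIRST(bA)
Entry: S -> bA


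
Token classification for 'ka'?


Pattern: letter/underscore followed by alphanumerics, not a keyword
Type: IDENTIFIER


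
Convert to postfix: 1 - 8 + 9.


Left to right (same or higher precedence on left)
Postfix: 1 8 - 9 +


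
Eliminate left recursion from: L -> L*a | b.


Left-recursive alternatives: L*a; non-recursive: b
Introduce L': L -> bL', L' -> *aL' | ε


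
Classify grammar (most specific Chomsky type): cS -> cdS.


LHS has context (more than one symbol) and |LHS| ≤ |RHS|
Classification: Type 1 (Context-Sensitive)


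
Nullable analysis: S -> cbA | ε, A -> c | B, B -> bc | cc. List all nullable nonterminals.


A nonterminal is nullable iff some alternative derives ε (directly, or every symbol in it is nullable)
Nullable: {S}


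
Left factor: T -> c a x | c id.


Common prefix: 'c'
Factored: T -> c T', T' -> a x | id


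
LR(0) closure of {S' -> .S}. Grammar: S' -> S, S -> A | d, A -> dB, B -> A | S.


Start: S' -> .S
For each item with dot before a nonterminal B, add B -> .γ for every B-production
Closure: [S' -> .S, S -> .A, S -> .d, A -> .dB]


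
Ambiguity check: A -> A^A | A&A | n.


'n^n&n' has two parse trees (no precedence encoded between ^ and &)
Ambiguous


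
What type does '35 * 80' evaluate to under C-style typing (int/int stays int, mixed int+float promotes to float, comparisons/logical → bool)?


Operand types: int * int
Rule: mixed int/float promotes to float; int/int stays int
Result type: int


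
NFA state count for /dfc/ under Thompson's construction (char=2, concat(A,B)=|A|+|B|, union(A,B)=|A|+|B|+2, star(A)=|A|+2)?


Syntax tree has 3 char leaf(s), 0 union(s), 0 star(s)
chars contribute 3×2 = 6; each union adds +2; each star adds +2
Total: 6 + 0 + 0 = 6 states


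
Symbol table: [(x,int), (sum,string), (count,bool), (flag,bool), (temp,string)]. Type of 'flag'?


Lookup 'flag' → type bool


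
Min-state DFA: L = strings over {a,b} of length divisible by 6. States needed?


Track length mod 6: states 0..5, accept at 0
Minimal DFA: 6 states


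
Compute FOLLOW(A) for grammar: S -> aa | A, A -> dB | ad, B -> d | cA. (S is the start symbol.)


$ ∈ FOLLOW(S). For each A -> αBβ: add FIRST(β)\{ε} to FOLLOW(B); if β nullable, add FOLLOW(A).
FOLLOW(A) = {$}


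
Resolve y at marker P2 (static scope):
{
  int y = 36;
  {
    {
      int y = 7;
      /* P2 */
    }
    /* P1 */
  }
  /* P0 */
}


y declared in the same block as P2
y = 7


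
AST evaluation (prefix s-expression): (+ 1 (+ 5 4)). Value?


Evaluate inner: (+ 5 4) = 9
Evaluate root: (+ 1 9) = 10
Result: 10


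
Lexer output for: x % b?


Scan left to right, longest-match per lexeme
Tokens: ID(x), OP(%), ID(b)


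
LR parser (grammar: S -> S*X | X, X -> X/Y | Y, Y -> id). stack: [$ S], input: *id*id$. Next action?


shift '*' to continue S -> S*X
Action: shift


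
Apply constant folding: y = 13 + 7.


13 + 7 = 20 at compile time
Optimized: y = 20


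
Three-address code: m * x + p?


Break into single-operator statements:
t1 = m * x
t2 = t1 + p


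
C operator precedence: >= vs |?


'>=' is relational (level 7); '|' is bitwise OR (level 3)
Higher level binds tighter
'>=' has higher precedence than '|'


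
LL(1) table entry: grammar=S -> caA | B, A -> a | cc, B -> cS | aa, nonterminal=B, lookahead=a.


For [B, a]: 'a' ∈ FIRST(aa)
Entry: B -> aa


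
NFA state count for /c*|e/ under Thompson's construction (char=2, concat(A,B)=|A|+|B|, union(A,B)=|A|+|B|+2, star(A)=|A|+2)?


Syntax tree has 2 char leaf(s), 1 union(s), 1 star(s)
chars contribute 2×2 = 4; each union adds +2; each star adds +2
Total: 4 + 2 + 2 = 8 states


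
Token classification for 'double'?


Pattern: reserved word
Type: KEYWORD


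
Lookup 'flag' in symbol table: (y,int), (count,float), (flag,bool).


Lookup 'flag' → type bool


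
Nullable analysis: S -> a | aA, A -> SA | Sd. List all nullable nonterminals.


A nonterminal is nullable iff some alternative derives ε (directly, or every symbol in it is nullable)
Nullable: {}


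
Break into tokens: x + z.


Scan left to right, longest-match per lexeme
Tokens: ID(x), OP(+), ID(z)


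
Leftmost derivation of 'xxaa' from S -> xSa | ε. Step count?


Derivation: S => xSa => xxSaa => xxaa
Steps: 3


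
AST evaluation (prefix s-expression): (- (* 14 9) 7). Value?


Evaluate inner: (* 14 9) = 126
Evaluate root: (- 126 7) = 119
Result: 119


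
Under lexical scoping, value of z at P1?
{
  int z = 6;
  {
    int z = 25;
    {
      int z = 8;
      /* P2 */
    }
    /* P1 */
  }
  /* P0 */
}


z declared in the same block as P1
z = 25


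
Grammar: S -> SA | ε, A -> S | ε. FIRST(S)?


Per alternative of S: FIRST(SA) = {ε}; FIRST(ε) = {ε}
FIRST(S) = {ε}


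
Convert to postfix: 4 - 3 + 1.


Left to right (same or higher precedence on left)
Postfix: 4 3 - 1 +


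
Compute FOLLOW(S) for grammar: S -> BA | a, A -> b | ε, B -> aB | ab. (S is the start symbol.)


$ ∈ FOLLOW(S). For each A -> αBβ: add FIRST(β)\{ε} to FOLLOW(B); if β nullable, add FOLLOW(A).
FOLLOW(S) = {$}


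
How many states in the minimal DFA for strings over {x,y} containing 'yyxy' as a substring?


KMP-style automaton: 4 progress states + 1 absorbing accept = 5
Minimal DFA: 5 states


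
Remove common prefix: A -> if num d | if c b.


Common prefix: 'if'
Factored: A -> if A', A' -> num d | c b


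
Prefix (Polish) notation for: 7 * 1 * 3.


left-to-right (same/higher precedence on left): tree is (* (* 7 1) 3)
Prefix: * * 7 1 3


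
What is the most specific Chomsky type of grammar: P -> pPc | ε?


Single nonterminal LHS, but p^n c^n is not regular
Classification: Type 2 (Context-Free)


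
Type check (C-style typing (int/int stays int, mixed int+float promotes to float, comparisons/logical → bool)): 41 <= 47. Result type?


Operand types: int <= int
Rule: comparison yields bool
Result type: bool


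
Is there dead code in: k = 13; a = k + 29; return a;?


k is read by a's definition; a is returned
No dead code


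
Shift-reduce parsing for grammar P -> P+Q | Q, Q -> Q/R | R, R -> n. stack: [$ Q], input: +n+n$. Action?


lookahead ∉ {/} so Q won't extend; reduce P -> Q
Action: reduce (P -> Q)


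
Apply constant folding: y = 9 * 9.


9 * 9 = 81 at compile time
Optimized: y = 81


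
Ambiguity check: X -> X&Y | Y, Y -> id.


precedence layered via separate nonterminal Y: deterministic
Unambiguous


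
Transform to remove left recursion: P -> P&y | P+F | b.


Left-recursive alternatives: P&y, P+F; non-recursive: b
Introduce P': P -> bP', P' -> &yP' | +FP' | ε


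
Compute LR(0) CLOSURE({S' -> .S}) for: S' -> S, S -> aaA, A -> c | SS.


Start: S' -> .S
For each item with dot before a nonterminal B, add B -> .γ for every B-production
Closure: [S' -> .S, S -> .aaA]


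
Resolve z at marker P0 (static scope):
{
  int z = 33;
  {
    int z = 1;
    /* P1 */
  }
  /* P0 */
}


z declared in the same block as P0
z = 33


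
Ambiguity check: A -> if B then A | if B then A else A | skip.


dangling else: 'if B then if B then skip else skip' parses two ways
Ambiguous


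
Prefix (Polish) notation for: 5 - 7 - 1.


left-to-right (same/higher precedence on left): tree is (- (- 5 7) 1)
Prefix: - - 5 7 1


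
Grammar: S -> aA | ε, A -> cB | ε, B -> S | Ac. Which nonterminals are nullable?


A nonterminal is nullable iff some alternative derives ε (directly, or every symbol in it is nullable)
Nullable: {A, B, S}


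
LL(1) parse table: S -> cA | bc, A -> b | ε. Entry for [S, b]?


For [S, b]: 'b' ∈ FIRST(bc)
Entry: S -> bc


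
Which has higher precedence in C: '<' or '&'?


'<' is relational (level 7); '&' is bitwise AND (level 5)
Higher level binds tighter
'<' has higher precedence than '&'


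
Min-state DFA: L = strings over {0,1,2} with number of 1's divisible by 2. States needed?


Track (count of 1) mod 2: states 0..1, accept at 0
Minimal DFA: 2 states


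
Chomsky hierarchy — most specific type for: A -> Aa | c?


Left-linear: every RHS is a terminal or one nonterminal followed by a terminal
Classification: Type 3 (Regular)


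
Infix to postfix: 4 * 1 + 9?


Left to right (same or higher precedence on left)
Postfix: 4 1 * 9 +


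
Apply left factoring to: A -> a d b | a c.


Common prefix: 'a'
Factored: A -> a A', A' -> d b | c


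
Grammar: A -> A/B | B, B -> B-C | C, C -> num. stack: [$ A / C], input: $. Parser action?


'C' (not preceded by B-) is the handle for B -> C
Action: reduce (B -> C)


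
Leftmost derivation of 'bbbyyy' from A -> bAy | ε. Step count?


Derivation: A => bAy => bbAyy => bbbAyyy => bbbyyy
Steps: 4


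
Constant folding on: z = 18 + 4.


18 + 4 = 22 at compile time
Optimized: z = 22


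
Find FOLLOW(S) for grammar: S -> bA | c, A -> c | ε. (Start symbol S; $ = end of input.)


$ ∈ FOLLOW(S). For each A -> αBβ: add FIRST(β)\{ε} to FOLLOW(B); if β nullable, add FOLLOW(A).
FOLLOW(S) = {$}


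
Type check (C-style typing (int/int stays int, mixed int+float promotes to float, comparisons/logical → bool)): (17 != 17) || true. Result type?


Operand types: bool || bool
Rule: logical operators take bool operands and yield bool
Result type: bool


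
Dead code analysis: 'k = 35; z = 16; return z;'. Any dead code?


k is assigned but never read
Dead: 'k = 35'


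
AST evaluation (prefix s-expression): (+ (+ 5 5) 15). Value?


Evaluate inner: (+ 5 5) = 10
Evaluate root: (+ 10 15) = 25
Result: 25


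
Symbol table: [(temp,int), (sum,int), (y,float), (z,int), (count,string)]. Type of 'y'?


Lookup 'y' → type float


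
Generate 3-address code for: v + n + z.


Break into single-operator statements:
t1 = v + n
t2 = t1 + z


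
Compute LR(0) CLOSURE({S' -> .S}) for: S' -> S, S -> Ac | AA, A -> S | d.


Start: S' -> .S
For each item with dot before a nonterminal B, add B -> .γ for every B-production
Closure: [S' -> .S, S -> .Ac, S -> .AA, A -> .S, A -> .d]


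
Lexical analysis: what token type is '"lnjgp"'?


Pattern: double-quoted sequence
Type: STRING_LITERAL


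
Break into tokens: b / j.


Scan left to right, longest-match per lexeme
Tokens: ID(b), OP(/), ID(j)


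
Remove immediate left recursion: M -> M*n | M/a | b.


Left-recursive alternatives: M*n, M/a; non-recursive: b
Introduce M': M -> bM', M' -> *nM' | /aM' | ε


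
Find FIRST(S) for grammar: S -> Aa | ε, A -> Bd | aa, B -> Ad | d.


Per alternative of S: FIRST(Aa) = {a, d}; FIRST(ε) = {ε}
FIRST(S) = {a, d, ε}


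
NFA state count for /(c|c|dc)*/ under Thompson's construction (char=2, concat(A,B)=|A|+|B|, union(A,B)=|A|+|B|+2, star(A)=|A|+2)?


Syntax tree has 4 char leaf(s), 2 union(s), 1 star(s)
chars contribute 4×2 = 8; each union adds +2; each star adds +2
Total: 8 + 4 + 2 = 14 states


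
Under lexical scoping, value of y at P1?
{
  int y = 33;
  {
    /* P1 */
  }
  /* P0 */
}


P1's block does not declare y; resolves to the enclosing declaration at depth 0
y = 33


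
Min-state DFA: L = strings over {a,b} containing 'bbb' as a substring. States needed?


KMP-style automaton: 3 progress states + 1 absorbing accept = 4
Minimal DFA: 4 states


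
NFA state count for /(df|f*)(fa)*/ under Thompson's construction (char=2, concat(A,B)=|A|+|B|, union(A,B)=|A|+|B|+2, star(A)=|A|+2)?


Syntax tree has 5 char leaf(s), 1 union(s), 2 star(s)
chars contribute 5×2 = 10; each union adds +2; each star adds +2
Total: 10 + 2 + 4 = 16 states


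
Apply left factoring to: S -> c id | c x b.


Common prefix: 'c'
Factored: S -> c S', S' -> id | x b


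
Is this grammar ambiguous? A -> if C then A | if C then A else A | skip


dangling else: 'if C then if C then skip else skip' parses two ways
Ambiguous


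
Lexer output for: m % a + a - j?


Scan left to right, longest-match per lexeme
Tokens: ID(m), OP(%), ID(a), OP(+), ID(a), OP(-), ID(j)


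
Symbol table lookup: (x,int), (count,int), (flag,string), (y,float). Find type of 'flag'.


Lookup 'flag' → type string


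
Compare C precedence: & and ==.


'==' is equality (level 6); '&' is bitwise AND (level 5)
Higher level binds tighter
'==' has higher precedence than '&'


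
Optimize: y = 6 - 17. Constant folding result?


6 - 17 = -11 at compile time
Optimized: y = -11


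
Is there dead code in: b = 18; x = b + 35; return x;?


b is read by x's definition; x is returned
No dead code


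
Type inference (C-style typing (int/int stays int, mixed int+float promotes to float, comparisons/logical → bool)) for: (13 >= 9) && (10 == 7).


Operand types: bool && bool
Rule: logical operators take bool operands and yield bool
Result type: bool


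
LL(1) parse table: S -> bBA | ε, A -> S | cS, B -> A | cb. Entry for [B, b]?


For [B, b]: 'b' ∈ FIRST(A)
Entry: B -> A


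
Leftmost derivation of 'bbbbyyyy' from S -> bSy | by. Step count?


Derivation: S => bSy => bbSyy => bbbSyyy => bbbbyyyy
Steps: 4


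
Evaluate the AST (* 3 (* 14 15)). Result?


Evaluate inner: (* 14 15) = 210
Evaluate root: (* 3 210) = 630
Result: 630


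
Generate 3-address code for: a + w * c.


Break into single-operator statements:
t1 = w * c
t2 = a + t1


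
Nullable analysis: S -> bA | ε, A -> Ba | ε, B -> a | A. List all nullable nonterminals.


A nonterminal is nullable iff some alternative derives ε (directly, or every symbol in it is nullable)
Nullable: {A, B, S}


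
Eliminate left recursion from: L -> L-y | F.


Left-recursive alternatives: L-y; non-recursive: F
Introduce L': L -> FL', L' -> -yL' | ε


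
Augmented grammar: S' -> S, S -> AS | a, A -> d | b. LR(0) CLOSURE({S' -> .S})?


Start: S' -> .S
For each item with dot before a nonterminal B, add B -> .γ for every B-production
Closure: [S' -> .S, S -> .AS, S -> .a, A -> .d, A -> .b]


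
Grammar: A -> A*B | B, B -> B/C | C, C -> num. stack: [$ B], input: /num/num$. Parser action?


shift '/' to continue B -> B/C
Action: shift


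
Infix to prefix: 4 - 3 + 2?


left-to-right (same/higher precedence on left): tree is (+ (- 4 3) 2)
Prefix: + - 4 3 2


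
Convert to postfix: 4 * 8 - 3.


Left to right (same or higher precedence on left)
Postfix: 4 8 * 3 -


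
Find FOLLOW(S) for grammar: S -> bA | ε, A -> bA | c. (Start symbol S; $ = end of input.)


$ ∈ FOLLOW(S). For each A -> αBβ: add FIRST(β)\{ε} to FOLLOW(B); if β nullable, add FOLLOW(A).
FOLLOW(S) = {$}


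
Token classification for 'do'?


Pattern: reserved word
Type: KEYWORD


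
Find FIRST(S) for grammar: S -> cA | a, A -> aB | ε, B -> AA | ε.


Per alternative of S: FIRST(cA) = {c}; FIRST(a) = {a}
FIRST(S) = {a, c}


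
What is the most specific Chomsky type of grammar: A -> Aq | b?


Left-linear: every RHS is a terminal or one nonterminal followed by a terminal
Classification: Type 3 (Regular)


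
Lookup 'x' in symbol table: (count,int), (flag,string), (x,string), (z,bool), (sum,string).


Lookup 'x' → type string


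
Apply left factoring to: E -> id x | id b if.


Common prefix: 'id'
Factored: E -> id E', E' -> x | b if


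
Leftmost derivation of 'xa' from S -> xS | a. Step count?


Derivation: S => xS => xa
Steps: 2


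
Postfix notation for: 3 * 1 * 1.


Left to right (same or higher precedence on left)
Postfix: 3 1 * 1 *


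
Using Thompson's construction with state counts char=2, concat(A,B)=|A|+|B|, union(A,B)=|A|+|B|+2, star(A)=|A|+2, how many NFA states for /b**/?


Syntax tree has 1 char leaf(s), 0 union(s), 2 star(s)
chars contribute 1×2 = 2; each union adds +2; each star adds +2
Total: 2 + 0 + 4 = 6 states


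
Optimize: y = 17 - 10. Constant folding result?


17 - 10 = 7 at compile time
Optimized: y = 7


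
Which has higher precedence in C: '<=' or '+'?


'+' is additive (level 9); '<=' is relational (level 7)
Higher level binds tighter
'+' has higher precedence than '<='


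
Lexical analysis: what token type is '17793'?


Pattern: digits only
Type: INTEGER_LITERAL


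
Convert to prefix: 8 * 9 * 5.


left-to-right (same/higher precedence on left): tree is (* (* 8 9) 5)
Prefix: * * 8 9 5


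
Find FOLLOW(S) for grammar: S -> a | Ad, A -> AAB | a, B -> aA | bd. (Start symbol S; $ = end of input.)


$ ∈ FOLLOW(S). For each A -> αBβ: add FIRST(β)\{ε} to FOLLOW(B); if β nullable, add FOLLOW(A).
FOLLOW(S) = {$}


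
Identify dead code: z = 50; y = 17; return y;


z is assigned but never read
Dead: 'z = 50'


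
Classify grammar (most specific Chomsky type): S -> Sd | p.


Left-linear: every RHS is a terminal or one nonterminal followed by a terminal
Classification: Type 3 (Regular)


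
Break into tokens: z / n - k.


Scan left to right, longest-match per lexeme
Tokens: ID(z), OP(/), ID(n), OP(-), ID(k)


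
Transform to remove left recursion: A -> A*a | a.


Left-recursive alternatives: A*a; non-recursive: a
Introduce A': A -> aA', A' -> *aA' | ε


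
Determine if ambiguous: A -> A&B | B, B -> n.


precedence layered via separate nonterminal B: deterministic
Unambiguous


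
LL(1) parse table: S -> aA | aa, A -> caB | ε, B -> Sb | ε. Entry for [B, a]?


For [B, a]: 'a' ∈ FIRST(Sb)
Entry: B -> Sb


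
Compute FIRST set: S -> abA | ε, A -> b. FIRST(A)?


Per alternative of A: FIRST(b) = {b}
FIRST(A) = {b}


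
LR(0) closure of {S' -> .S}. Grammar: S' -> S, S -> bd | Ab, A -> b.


Start: S' -> .S
For each item with dot before a nonterminal B, add B -> .γ for every B-production
Closure: [S' -> .S, S -> .bd, S -> .Ab, A -> .b]


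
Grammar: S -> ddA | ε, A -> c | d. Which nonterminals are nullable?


A nonterminal is nullable iff some alternative derives ε (directly, or every symbol in it is nullable)
Nullable: {S}


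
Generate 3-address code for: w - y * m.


Break into single-operator statements:
t1 = y * m
t2 = w - t1


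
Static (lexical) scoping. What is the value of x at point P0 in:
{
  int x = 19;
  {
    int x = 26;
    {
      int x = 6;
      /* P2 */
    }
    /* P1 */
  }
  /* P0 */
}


x declared in the same block as P0
x = 19


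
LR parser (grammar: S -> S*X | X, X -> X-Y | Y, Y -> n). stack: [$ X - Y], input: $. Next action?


handle 'X-Y' on top
Action: reduce (X -> X-Y)


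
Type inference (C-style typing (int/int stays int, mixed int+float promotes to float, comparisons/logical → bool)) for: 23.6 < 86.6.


Operand types: float < float
Rule: comparison yields bool
Result type: bool


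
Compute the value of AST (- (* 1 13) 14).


Evaluate inner: (* 1 13) = 13
Evaluate root: (- 13 14) = -1
Result: -1


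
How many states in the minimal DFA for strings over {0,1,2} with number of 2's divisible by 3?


Track (count of 2) mod 3: states 0..2, accept at 0
Minimal DFA: 3 states


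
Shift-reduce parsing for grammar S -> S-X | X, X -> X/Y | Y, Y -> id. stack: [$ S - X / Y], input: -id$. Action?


handle 'X/Y' on top
Action: reduce (X -> X/Y)


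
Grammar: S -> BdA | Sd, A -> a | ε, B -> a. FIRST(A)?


Per alternative of A: FIRST(a) = {a}; FIRST(ε) = {ε}
FIRST(A) = {a, ε}


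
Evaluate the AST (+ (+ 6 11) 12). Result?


Evaluate inner: (+ 6 11) = 17
Evaluate root: (+ 17 12) = 29
Result: 29


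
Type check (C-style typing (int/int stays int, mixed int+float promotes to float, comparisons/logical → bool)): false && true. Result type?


Operand types: bool && bool
Rule: logical operators take bool operands and yield bool
Result type: bool


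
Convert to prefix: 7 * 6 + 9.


left-to-right (same/higher precedence on left): tree is (+ (* 7 6) 9)
Prefix: + * 7 6 9


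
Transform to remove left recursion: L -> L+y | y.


Left-recursive alternatives: L+y; non-recursive: y
Introduce L': L -> yL', L' -> +yL' | ε


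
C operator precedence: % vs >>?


'%' is multiplicative (level 10); '>>' is shift (level 8)
Higher level binds tighter
'%' has higher precedence than '>>'


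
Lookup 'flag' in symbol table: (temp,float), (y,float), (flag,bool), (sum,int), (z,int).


Lookup 'flag' → type bool


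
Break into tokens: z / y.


Scan left to right, longest-match per lexeme
Tokens: ID(z), OP(/), ID(y)


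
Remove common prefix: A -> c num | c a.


Common prefix: 'c'
Factored: A -> c A', A' -> num | a


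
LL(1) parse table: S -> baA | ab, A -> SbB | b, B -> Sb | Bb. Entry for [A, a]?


For [A, a]: 'a' ∈ FIRST(SbB)
Entry: A -> SbB


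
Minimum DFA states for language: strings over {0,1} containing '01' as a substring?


KMP-style automaton: 2 progress states + 1 absorbing accept = 3
Minimal DFA: 3 states


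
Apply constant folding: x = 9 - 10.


9 - 10 = -1 at compile time
Optimized: x = -1


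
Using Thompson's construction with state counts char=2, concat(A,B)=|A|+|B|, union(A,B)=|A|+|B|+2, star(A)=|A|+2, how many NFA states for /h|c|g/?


Syntax tree has 3 char leaf(s), 2 union(s), 0 star(s)
chars contribute 3×2 = 6; each union adds +2; each star adds +2
Total: 6 + 4 + 0 = 10 states


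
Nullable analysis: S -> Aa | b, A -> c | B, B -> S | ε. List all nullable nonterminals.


A nonterminal is nullable iff some alternative derives ε (directly, or every symbol in it is nullable)
Nullable: {A, B}


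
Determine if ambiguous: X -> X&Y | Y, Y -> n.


precedence layered via separate nonterminal Y: deterministic
Unambiguous


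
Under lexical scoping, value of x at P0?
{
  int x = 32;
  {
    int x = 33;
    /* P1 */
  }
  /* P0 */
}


x declared in the same block as P0
x = 32


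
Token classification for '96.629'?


Pattern: digits with a decimal point
Type: FLOAT_LITERAL


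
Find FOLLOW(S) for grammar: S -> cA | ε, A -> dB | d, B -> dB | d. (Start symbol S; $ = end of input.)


$ ∈ FOLLOW(S). For each A -> αBβ: add FIRST(β)\{ε} to FOLLOW(B); if β nullable, add FOLLOW(A).
FOLLOW(S) = {$}


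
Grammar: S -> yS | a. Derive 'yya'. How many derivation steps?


Derivation: S => yS => yyS => yya
Steps: 3


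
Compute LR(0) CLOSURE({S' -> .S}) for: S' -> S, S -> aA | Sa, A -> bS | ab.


Start: S' -> .S
For each item with dot before a nonterminal B, add B -> .γ for every B-production
Closure: [S' -> .S, S -> .aA, S -> .Sa]


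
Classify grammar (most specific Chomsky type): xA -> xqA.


LHS has context (more than one symbol) and |LHS| ≤ |RHS|
Classification: Type 1 (Context-Sensitive)


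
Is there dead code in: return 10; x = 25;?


statement follows a return and is unreachable
Dead: 'x = 25'


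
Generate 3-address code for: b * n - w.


Break into single-operator statements:
t1 = b * n
t2 = t1 - w


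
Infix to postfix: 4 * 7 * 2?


Left to right (same or higher precedence on left)
Postfix: 4 7 * 2 *


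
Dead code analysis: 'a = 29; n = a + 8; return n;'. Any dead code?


a is read by n's definition; n is returned
No dead code


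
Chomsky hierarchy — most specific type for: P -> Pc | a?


Left-linear: every RHS is a terminal or one nonterminal followed by a terminal
Classification: Type 3 (Regular)


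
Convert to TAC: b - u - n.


Break into single-operator statements:
t1 = b - u
t2 = t1 - n


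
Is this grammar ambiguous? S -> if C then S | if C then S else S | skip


dangling else: 'if C then if C then skip else skip' parses two ways
Ambiguous


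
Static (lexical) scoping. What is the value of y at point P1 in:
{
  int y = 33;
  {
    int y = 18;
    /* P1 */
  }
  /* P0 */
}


y declared in the same block as P1
y = 18


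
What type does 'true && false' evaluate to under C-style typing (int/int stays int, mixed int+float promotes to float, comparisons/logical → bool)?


Operand types: bool && bool
Rule: logical operators take bool operands and yield bool
Result type: bool


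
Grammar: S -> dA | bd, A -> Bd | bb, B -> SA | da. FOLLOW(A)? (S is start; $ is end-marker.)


$ ∈ FOLLOW(S). For each A -> αBβ: add FIRST(β)\{ε} to FOLLOW(B); if β nullable, add FOLLOW(A).
FOLLOW(A) = {$, b, d}


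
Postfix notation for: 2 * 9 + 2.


Left to right (same or higher precedence on left)
Postfix: 2 9 * 2 +


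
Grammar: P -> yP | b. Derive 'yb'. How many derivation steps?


Derivation: P => yP => yb
Steps: 2


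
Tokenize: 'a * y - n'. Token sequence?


Scan left to right, longest-match per lexeme
Tokens: ID(a), OP(*), ID(y), OP(-), ID(n)


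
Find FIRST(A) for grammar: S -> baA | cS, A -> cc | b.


Per alternative of A: FIRST(cc) = {c}; FIRST(b) = {b}
FIRST(A) = {b, c}


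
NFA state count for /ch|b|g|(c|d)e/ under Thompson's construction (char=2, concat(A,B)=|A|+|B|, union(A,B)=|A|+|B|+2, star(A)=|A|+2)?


Syntax tree has 7 char leaf(s), 4 union(s), 0 star(s)
chars contribute 7×2 = 14; each union adds +2; each star adds +2
Total: 14 + 8 + 0 = 22 states


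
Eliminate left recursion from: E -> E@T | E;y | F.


Left-recursive alternatives: E@T, E;y; non-recursive: F
Introduce E': E -> FE', E' -> @TE' | ;yE' | ε


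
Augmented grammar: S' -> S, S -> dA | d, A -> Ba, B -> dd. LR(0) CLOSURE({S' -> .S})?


Start: S' -> .S
For each item with dot before a nonterminal B, add B -> .γ for every B-production
Closure: [S' -> .S, S -> .dA, S -> .d]


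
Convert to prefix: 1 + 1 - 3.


left-to-right (same/higher precedence on left): tree is (- (+ 1 1) 3)
Prefix: - + 1 1 3


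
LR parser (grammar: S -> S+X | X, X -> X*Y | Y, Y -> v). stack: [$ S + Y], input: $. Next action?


'Y' (not preceded by X*) is the handle for X -> Y
Action: reduce (X -> Y)


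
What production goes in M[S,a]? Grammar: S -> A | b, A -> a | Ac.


For [S, a]: 'a' ∈ FIRST(A)
Entry: S -> A


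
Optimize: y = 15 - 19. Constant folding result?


15 - 19 = -4 at compile time
Optimized: y = -4


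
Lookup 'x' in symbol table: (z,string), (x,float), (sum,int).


Lookup 'x' → type float


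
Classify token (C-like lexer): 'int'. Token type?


Pattern: reserved word
Type: KEYWORD


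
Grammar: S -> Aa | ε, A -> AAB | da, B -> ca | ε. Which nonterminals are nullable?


A nonterminal is nullable iff some alternative derives ε (directly, or every symbol in it is nullable)
Nullable: {B, S}


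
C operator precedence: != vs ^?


'!=' is equality (level 6); '^' is bitwise XOR (level 4)
Higher level binds tighter
'!=' has higher precedence than '^'


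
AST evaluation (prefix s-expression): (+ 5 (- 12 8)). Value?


Evaluate inner: (- 12 8) = 4
Evaluate root: (+ 5 4) = 9
Result: 9


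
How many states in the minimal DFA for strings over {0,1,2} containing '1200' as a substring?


KMP-style automaton: 4 progress states + 1 absorbing accept = 5
Minimal DFA: 5 states


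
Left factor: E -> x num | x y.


Common prefix: 'x'
Factored: E -> x E', E' -> num | y


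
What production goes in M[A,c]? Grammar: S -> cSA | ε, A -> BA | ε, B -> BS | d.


For [A, c]: ε is nullable and 'c' ∈ FOLLOW(A)
Entry: A -> ε


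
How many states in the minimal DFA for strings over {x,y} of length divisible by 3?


Track length mod 3: states 0..2, accept at 0
Minimal DFA: 3 states


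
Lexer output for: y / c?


Scan left to right, longest-match per lexeme
Tokens: ID(y), OP(/), ID(c)


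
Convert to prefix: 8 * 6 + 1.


left-to-right (same/higher precedence on left): tree is (+ (* 8 6) 1)
Prefix: + * 8 6 1


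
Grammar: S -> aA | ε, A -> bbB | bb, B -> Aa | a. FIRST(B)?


Per alternative of B: FIRST(Aa) = {b}; FIRST(a) = {a}
FIRST(B) = {a, b}


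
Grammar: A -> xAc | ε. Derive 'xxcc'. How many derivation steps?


Derivation: A => xAc => xxAcc => xxcc
Steps: 3


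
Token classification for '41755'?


Pattern: digits only
Type: INTEGER_LITERAL


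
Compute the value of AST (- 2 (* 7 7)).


Evaluate inner: (* 7 7) = 49
Evaluate root: (- 2 49) = -47
Result: -47


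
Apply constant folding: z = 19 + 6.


19 + 6 = 25 at compile time
Optimized: z = 25


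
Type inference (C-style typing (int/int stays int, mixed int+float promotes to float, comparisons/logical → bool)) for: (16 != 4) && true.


Operand types: bool && bool
Rule: logical operators take bool operands and yield bool
Result type: bool


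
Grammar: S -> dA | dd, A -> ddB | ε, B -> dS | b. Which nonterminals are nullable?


A nonterminal is nullable iff some alternative derives ε (directly, or every symbol in it is nullable)
Nullable: {A}


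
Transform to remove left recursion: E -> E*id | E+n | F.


Left-recursive alternatives: E*id, E+n; non-recursive: F
Introduce E': E -> FE', E' -> *idE' | +nE' | ε


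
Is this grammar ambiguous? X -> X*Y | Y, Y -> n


precedence layered via separate nonterminal Y: deterministic
Unambiguous


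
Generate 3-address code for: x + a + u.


Break into single-operator statements:
t1 = x + a
t2 = t1 + u


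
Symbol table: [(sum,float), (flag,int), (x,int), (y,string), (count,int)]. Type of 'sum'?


Lookup 'sum' → type float


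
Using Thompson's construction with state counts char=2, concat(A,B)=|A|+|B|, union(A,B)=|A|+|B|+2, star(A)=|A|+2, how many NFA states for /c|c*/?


Syntax tree has 2 char leaf(s), 1 union(s), 1 star(s)
chars contribute 2×2 = 4; each union adds +2; each star adds +2
Total: 4 + 2 + 2 = 8 states


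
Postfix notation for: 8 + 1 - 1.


Left to right (same or higher precedence on left)
Postfix: 8 1 + 1 -


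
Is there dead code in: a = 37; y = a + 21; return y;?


a is read by y's definition; y is returned
No dead code


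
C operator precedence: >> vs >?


'>>' is shift (level 8); '>' is relational (level 7)
Higher level binds tighter
'>>' has higher precedence than '>'


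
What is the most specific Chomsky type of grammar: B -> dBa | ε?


Single nonterminal LHS, but d^n a^n is not regular
Classification: Type 2 (Context-Free)


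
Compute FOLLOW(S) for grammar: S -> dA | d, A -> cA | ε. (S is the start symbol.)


$ ∈ FOLLOW(S). For each A -> αBβ: add FIRST(β)\{ε} to FOLLOW(B); if β nullable, add FOLLOW(A).
FOLLOW(S) = {$}


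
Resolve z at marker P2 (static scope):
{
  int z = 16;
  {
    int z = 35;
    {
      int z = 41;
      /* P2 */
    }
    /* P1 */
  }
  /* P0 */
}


z declared in the same block as P2
z = 41


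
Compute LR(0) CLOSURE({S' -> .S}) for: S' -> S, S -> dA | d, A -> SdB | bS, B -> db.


Start: S' -> .S
For each item with dot before a nonterminal B, add B -> .γ for every B-production
Closure: [S' -> .S, S -> .dA, S -> .d]


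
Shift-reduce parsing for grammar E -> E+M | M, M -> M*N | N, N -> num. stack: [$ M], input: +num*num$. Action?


lookahead ∉ {*} so M won't extend; reduce E -> M
Action: reduce (E -> M)


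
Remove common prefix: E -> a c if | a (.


Common prefix: 'a'
Factored: E -> a E', E' -> c if | (


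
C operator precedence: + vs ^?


'+' is additive (level 9); '^' is bitwise XOR (level 4)
Higher level binds tighter
'+' has higher precedence than '^'


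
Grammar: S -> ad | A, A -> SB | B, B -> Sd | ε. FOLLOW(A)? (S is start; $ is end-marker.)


$ ∈ FOLLOW(S). For each A -> αBβ: add FIRST(β)\{ε} to FOLLOW(B); if β nullable, add FOLLOW(A).
FOLLOW(A) = {$, a, d}


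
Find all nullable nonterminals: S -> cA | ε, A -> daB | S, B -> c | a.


A nonterminal is nullable iff some alternative derives ε (directly, or every symbol in it is nullable)
Nullable: {A, S}


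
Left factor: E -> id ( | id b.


Common prefix: 'id'
Factored: E -> id E', E' -> ( | b


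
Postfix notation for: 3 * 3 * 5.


Left to right (same or higher precedence on left)
Postfix: 3 3 * 5 *


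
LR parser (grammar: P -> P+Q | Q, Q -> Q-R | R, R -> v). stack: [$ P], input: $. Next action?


start symbol P on stack, input exhausted
Action: accept


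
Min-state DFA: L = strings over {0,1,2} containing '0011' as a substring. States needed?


KMP-style automaton: 4 progress states + 1 absorbing accept = 5
Minimal DFA: 5 states
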